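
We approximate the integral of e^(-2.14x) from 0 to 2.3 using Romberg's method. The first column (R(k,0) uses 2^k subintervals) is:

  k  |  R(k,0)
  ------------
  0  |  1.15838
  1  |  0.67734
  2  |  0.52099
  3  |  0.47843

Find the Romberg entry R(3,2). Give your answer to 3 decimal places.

Richardson extrapolation on the trapezoidal column (denominator 4−1=3):
R(2,1) = (4·0.52099 − 0.67734) / 3 = 0.46887
R(3,1) = 0.47843 + (0.47843 − 0.52099)/3 = 0.46424
R(3,2) = (16·0.46424 − 0.46887) / 15 = 0.46393

0.464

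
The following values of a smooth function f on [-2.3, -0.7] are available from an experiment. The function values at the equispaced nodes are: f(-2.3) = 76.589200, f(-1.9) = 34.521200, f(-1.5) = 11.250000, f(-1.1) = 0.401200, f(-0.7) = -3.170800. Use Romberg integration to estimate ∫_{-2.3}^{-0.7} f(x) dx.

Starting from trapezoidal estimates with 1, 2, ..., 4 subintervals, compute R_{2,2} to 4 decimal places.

R_{0,0} (trapezoid, 1 panel, h=1.6000): 58.734720
R_{1,0} (trapezoid, 2 panels, h=0.8000): 38.367360
R_{2,0} (trapezoid, 4 panels, h=0.4000): 33.152640
R_{1,1} = 38.367360 + (38.367360 − 58.734720)/3 = 31.578240
R_{2,1} = 33.152640 + (33.152640 − 38.367360)/3 = 31.414400
R_{2,2} = 31.414400 + (31.414400 − 31.578240)/15 = 31.403477

31.4035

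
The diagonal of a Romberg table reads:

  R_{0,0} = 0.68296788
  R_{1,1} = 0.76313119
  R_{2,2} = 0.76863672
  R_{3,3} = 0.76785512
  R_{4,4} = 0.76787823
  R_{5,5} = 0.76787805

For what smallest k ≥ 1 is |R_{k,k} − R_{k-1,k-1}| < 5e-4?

|R_{1,1} − R_{0,0}| = 0.08016331 ≥ 5e-4
|R_{2,2} − R_{1,1}| = 0.00550553 ≥ 5e-4
|R_{3,3} − R_{2,2}| = 0.00078160 ≥ 5e-4
|R_{4,4} − R_{3,3}| = 0.00002311 < 5e-4

k = 4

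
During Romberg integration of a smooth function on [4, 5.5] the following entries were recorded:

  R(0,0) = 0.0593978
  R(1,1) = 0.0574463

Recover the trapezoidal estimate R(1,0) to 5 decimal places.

0.05793

From R(1,1) = (4·R(1,0) − R(0,0))/3, solve for R(1,0):
4·R(1,0) = 3·0.0574463 + 0.0593978 = 0.2317367
R(1,0) = 0.0579342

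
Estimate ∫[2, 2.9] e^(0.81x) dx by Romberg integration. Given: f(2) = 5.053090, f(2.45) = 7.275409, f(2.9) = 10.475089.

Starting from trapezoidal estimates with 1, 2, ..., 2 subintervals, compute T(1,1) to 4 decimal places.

T(0,0) (trapezoid, 1 panel, h=0.9000): 6.987681
T(1,0) (trapezoid, 2 panels, h=0.4500): 6.767774
T(1,1) = 6.767774 + (6.767774 − 6.987681)/3 = 6.694472

6.6945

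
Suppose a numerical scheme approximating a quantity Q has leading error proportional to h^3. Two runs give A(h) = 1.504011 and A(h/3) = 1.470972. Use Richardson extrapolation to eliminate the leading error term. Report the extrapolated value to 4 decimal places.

1.4697

The leading error scales as h^3; refining by a factor of 3 reduces it by 3^3 = 27.
Extrapolated value = (27·A(h/3) − A(h)) / (27 − 1)
= (27·1.470972 − 1.504011) / 26
= 38.212233 / 26 = 1.469701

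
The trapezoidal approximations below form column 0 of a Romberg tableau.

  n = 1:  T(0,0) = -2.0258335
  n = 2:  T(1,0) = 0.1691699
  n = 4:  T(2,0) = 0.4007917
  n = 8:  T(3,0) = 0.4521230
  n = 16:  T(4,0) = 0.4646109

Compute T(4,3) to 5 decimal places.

Richardson extrapolation on the trapezoidal column (denominator 4−1=3):
T(2,1) = 0.4007917 + (0.4007917 − 0.1691699)/3 = 0.4779990
T(3,1) = 0.4521230 + (0.4521230 − 0.4007917)/3 = 0.4692334
T(4,1) = 0.4646109 + (0.4646109 − 0.4521230)/3 = 0.4687735
T(3,2) = (16·0.4692334 − 0.4779990) / 15 = 0.4686490
T(4,2) = 0.4687735 + (0.4687735 − 0.4692334)/15 = 0.4687428
T(4,3) = 0.4687428 + (0.4687428 − 0.4686490)/63 = 0.4687443

0.46874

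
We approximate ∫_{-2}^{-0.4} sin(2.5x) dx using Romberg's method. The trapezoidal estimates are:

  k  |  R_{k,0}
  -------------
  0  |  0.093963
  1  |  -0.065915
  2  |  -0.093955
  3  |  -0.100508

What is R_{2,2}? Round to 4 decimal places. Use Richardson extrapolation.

-0.1022

R_{1,1} = -0.065915 + (-0.065915 − 0.093963)/3 = -0.119208
R_{2,1} = -0.093955 + (-0.093955 − (-0.065915))/3 = -0.103302
R_{2,2} = (16·(-0.103302) − (-0.119208)) / 15 = -0.102242
(Column j=1 coincides with Simpson's rule on the same nodes.)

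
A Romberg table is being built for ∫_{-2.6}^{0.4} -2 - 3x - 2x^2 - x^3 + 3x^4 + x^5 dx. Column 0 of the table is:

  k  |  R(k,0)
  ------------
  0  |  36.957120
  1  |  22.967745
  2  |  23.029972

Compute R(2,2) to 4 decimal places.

Richardson extrapolation on the trapezoidal column (denominator 4−1=3):
R(1,1) = 22.967745 + (22.967745 − 36.957120)/3 = 18.304620
R(2,1) = 23.029972 + (23.029972 − 22.967745)/3 = 23.050714
R(2,2) = 23.050714 + (23.050714 − 18.304620)/15 = 23.367120

23.3671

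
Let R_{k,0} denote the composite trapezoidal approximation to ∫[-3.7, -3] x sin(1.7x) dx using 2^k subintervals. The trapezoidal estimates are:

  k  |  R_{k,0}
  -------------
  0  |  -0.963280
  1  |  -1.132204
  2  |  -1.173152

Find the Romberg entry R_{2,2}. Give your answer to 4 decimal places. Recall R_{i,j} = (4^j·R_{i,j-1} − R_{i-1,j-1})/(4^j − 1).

-1.1867

R_{1,1} = -1.132204 + (-1.132204 − (-0.963280))/3 = -1.188512
R_{2,1} = (4·(-1.173152) − (-1.132204)) / 3 = -1.186801
R_{2,2} = -1.186801 + (-1.186801 − (-1.188512))/15 = -1.186687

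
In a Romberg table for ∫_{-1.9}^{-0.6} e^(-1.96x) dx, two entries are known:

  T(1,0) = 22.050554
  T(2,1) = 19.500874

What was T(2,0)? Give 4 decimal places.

20.1383

From T(2,1) = (4·T(2,0) − T(1,0))/3, solve for T(2,0):
4·T(2,0) = 3·19.500874 + 22.050554 = 80.553176
T(2,0) = 20.138294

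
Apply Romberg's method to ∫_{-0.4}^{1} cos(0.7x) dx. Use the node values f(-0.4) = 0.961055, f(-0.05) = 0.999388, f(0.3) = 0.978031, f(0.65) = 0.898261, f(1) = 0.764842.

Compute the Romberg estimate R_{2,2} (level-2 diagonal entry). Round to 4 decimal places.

R_{0,0} (trapezoid, 1 panel, h=1.4000): 1.208128
R_{1,0} (trapezoid, 2 panels, h=0.7000): 1.288686
R_{2,0} (trapezoid, 4 panels, h=0.3500): 1.308520
R_{1,1} = 1.288686 + (1.288686 − 1.208128)/3 = 1.315539
R_{2,1} = 1.308520 + (1.308520 − 1.288686)/3 = 1.315131
R_{2,2} = 1.315131 + (1.315131 − 1.315539)/15 = 1.315104

1.3151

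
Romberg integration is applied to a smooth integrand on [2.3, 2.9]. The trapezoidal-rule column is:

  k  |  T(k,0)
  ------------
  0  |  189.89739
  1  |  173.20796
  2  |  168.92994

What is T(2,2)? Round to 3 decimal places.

Richardson extrapolation on the trapezoidal column (denominator 4−1=3):
T(1,1) = 173.20796 + (173.20796 − 189.89739)/3 = 167.64482
T(2,1) = (4·168.92994 − 173.20796) / 3 = 167.50393
T(2,2) = (16·167.50393 − 167.64482) / 15 = 167.49454

167.495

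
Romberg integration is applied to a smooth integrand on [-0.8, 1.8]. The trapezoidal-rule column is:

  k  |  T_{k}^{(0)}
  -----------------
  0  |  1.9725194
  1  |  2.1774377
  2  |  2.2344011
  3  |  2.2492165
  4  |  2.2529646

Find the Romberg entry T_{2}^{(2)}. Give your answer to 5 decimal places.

Richardson extrapolation on the trapezoidal column (denominator 4−1=3):
T_{1}^{(1)} = 2.1774377 + (2.1774377 − 1.9725194)/3 = 2.2457438
T_{2}^{(1)} = 2.2344011 + (2.2344011 − 2.1774377)/3 = 2.2533889
T_{2}^{(2)} = (16·2.2533889 − 2.2457438) / 15 = 2.2538986

2.25390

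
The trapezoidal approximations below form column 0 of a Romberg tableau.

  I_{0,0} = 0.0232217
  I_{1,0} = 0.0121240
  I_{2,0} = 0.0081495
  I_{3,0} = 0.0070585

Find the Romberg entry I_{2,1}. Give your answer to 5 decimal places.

Richardson extrapolation on the trapezoidal column (denominator 4−1=3):
I_{2,1} = (4·0.0081495 − 0.0121240) / 3 = 0.0068247

0.00682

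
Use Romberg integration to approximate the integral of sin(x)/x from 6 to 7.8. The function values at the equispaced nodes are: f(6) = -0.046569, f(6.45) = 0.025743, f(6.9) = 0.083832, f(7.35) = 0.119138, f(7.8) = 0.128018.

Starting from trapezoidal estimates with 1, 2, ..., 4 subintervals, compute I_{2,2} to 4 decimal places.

I_{0,0} (trapezoid, 1 panel, h=1.8000): 0.073304
I_{1,0} (trapezoid, 2 panels, h=0.9000): 0.112101
I_{2,0} (trapezoid, 4 panels, h=0.4500): 0.121247
I_{1,1} = 0.112101 + (0.112101 − 0.073304)/3 = 0.125033
I_{2,1} = 0.121247 + (0.121247 − 0.112101)/3 = 0.124296
I_{2,2} = 0.124296 + (0.124296 − 0.125033)/15 = 0.124247

0.1242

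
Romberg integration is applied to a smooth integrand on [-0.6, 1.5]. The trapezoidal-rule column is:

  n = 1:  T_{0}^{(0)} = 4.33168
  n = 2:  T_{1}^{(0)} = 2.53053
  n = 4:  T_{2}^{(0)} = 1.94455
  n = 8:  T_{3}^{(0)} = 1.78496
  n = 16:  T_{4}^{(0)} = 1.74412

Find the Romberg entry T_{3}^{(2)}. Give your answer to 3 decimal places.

1.731

Richardson extrapolation on the trapezoidal column (denominator 4−1=3):
T_{2}^{(1)} = 1.94455 + (1.94455 − 2.53053)/3 = 1.74922
T_{3}^{(1)} = (4·1.78496 − 1.94455) / 3 = 1.73176
T_{3}^{(2)} = (16·1.73176 − 1.74922) / 15 = 1.73060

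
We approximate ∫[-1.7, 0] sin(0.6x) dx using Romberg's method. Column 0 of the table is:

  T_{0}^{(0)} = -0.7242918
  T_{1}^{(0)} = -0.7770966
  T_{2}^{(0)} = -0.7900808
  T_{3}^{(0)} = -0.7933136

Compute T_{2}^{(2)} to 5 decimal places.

T_{1}^{(1)} = (4·(-0.7770966) − (-0.7242918)) / 3 = -0.7946982
T_{2}^{(1)} = (4·(-0.7900808) − (-0.7770966)) / 3 = -0.7944089
T_{2}^{(2)} = (16·(-0.7944089) − (-0.7946982)) / 15 = -0.7943896

-0.79439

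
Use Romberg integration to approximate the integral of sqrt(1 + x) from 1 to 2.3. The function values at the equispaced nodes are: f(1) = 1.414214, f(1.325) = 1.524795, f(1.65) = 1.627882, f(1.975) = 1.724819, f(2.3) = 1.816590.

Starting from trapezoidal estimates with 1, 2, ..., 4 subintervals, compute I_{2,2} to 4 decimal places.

I_{0,0} (trapezoid, 1 panel, h=1.3000): 2.100023
I_{1,0} (trapezoid, 2 panels, h=0.6500): 2.108135
I_{2,0} (trapezoid, 4 panels, h=0.3250): 2.110192
I_{1,1} = 2.108135 + (2.108135 − 2.100023)/3 = 2.110839
I_{2,1} = 2.110192 + (2.110192 − 2.108135)/3 = 2.110878
I_{2,2} = 2.110878 + (2.110878 − 2.110839)/15 = 2.110881

2.1109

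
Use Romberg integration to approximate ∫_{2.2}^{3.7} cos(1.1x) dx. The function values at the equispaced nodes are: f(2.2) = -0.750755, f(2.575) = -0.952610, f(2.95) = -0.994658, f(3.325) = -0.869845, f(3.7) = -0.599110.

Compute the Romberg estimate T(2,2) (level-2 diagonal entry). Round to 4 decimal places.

-1.3284

T(0,0) (trapezoid, 1 panel, h=1.5000): -1.012399
T(1,0) (trapezoid, 2 panels, h=0.7500): -1.252193
T(2,0) (trapezoid, 4 panels, h=0.3750): -1.309517
T(1,1) = -1.252193 + (-1.252193 − (-1.012399))/3 = -1.332124
T(2,1) = -1.309517 + (-1.309517 − (-1.252193))/3 = -1.328625
T(2,2) = -1.328625 + (-1.328625 − (-1.332124))/15 = -1.328392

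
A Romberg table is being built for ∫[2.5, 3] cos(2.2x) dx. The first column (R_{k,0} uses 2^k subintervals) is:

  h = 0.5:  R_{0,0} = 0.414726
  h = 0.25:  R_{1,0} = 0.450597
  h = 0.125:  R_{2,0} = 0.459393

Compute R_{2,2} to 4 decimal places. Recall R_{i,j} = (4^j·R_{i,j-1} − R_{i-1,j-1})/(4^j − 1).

R_{1,1} = 0.450597 + (0.450597 − 0.414726)/3 = 0.462554
R_{2,1} = (4·0.459393 − 0.450597) / 3 = 0.462325
R_{2,2} = 0.462325 + (0.462325 − 0.462554)/15 = 0.462310

0.4623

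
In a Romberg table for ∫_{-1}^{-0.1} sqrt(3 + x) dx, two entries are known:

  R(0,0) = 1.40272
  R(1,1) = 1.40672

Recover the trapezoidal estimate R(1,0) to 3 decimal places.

From R(1,1) = (4·R(1,0) − R(0,0))/3, solve for R(1,0):
4·R(1,0) = 3·1.40672 + 1.40272 = 5.62288
R(1,0) = 1.40572

1.406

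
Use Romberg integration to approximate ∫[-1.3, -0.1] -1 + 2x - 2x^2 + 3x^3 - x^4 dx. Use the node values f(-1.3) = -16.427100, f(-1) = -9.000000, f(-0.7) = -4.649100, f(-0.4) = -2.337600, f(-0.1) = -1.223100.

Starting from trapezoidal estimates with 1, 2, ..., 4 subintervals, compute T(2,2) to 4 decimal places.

-7.2286

T(0,0) (trapezoid, 1 panel, h=1.2000): -10.590120
T(1,0) (trapezoid, 2 panels, h=0.6000): -8.084520
T(2,0) (trapezoid, 4 panels, h=0.3000): -7.443540
T(1,1) = -8.084520 + (-8.084520 − (-10.590120))/3 = -7.249320
T(2,1) = -7.443540 + (-7.443540 − (-8.084520))/3 = -7.229880
T(2,2) = -7.229880 + (-7.229880 − (-7.249320))/15 = -7.228584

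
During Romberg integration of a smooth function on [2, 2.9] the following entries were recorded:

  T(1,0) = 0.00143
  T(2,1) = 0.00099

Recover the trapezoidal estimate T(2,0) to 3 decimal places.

0.001

From T(2,1) = (4·T(2,0) − T(1,0))/3, solve for T(2,0):
4·T(2,0) = 3·0.00099 + 0.00143 = 0.00440
T(2,0) = 0.00110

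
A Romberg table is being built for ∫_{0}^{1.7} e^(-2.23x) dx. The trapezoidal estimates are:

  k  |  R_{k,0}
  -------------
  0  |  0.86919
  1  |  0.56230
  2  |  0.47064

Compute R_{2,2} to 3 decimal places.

0.439

Richardson extrapolation on the trapezoidal column (denominator 4−1=3):
R_{1,1} = 0.56230 + (0.56230 − 0.86919)/3 = 0.46000
R_{2,1} = 0.47064 + (0.47064 − 0.56230)/3 = 0.44009
R_{2,2} = 0.44009 + (0.44009 − 0.46000)/15 = 0.43876
(Column j=1 coincides with Simpson's rule on the same nodes.)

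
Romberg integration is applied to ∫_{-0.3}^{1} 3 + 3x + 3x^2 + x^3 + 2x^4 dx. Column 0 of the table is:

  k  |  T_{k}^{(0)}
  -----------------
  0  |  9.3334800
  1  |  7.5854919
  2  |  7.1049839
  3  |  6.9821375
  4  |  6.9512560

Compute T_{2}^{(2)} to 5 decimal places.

6.94095

T_{1}^{(1)} = 7.5854919 + (7.5854919 − 9.3334800)/3 = 7.0028292
T_{2}^{(1)} = (4·7.1049839 − 7.5854919) / 3 = 6.9448146
T_{2}^{(2)} = 6.9448146 + (6.9448146 − 7.0028292)/15 = 6.9409470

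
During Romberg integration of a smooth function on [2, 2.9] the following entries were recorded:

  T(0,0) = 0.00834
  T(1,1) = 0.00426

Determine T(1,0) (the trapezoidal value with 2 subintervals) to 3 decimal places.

0.005

From T(1,1) = (4·T(1,0) − T(0,0))/3, solve for T(1,0):
4·T(1,0) = 3·0.00426 + 0.00834 = 0.02112
T(1,0) = 0.00528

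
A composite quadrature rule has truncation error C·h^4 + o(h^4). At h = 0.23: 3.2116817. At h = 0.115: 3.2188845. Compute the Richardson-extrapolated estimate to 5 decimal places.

3.21936

Extrapolated value = (16·A(h/2) − A(h)) / (16 − 1)
= (16·3.2188845 − 3.2116817) / 15
= 48.2904703 / 15 = 3.2193647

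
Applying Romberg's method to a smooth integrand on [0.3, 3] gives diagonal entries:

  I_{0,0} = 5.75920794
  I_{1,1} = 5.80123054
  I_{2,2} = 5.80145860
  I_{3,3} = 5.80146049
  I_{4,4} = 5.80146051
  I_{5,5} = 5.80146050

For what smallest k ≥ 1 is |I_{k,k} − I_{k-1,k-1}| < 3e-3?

k = 2

|I_{1,1} − I_{0,0}| = 0.04202260 ≥ 3e-3
|I_{2,2} − I_{1,1}| = 0.00022806 < 3e-3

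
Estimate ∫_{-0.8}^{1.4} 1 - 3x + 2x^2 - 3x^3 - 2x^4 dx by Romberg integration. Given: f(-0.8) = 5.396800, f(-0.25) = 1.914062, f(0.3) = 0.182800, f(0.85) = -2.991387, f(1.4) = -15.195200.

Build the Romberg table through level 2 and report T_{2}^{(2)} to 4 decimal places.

-2.4657

T_{0}^{(0)} (trapezoid, 1 panel, h=2.2000): -10.778240
T_{1}^{(0)} (trapezoid, 2 panels, h=1.1000): -5.188040
T_{2}^{(0)} (trapezoid, 4 panels, h=0.5500): -3.186549
T_{1}^{(1)} = -5.188040 + (-5.188040 − (-10.778240))/3 = -3.324640
T_{2}^{(1)} = -3.186549 + (-3.186549 − (-5.188040))/3 = -2.519385
T_{2}^{(2)} = -2.519385 + (-2.519385 − (-3.324640))/15 = -2.465701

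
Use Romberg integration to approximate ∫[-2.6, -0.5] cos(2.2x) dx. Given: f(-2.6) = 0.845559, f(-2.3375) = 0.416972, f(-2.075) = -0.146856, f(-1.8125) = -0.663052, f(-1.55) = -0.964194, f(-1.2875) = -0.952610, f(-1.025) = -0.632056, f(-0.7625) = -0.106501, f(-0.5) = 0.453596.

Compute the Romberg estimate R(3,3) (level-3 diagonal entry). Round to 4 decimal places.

-0.6478

R(0,0) (trapezoid, 1 panel, h=2.1000): 1.364113
R(1,0) (trapezoid, 2 panels, h=1.0500): -0.330347
R(2,0) (trapezoid, 4 panels, h=0.5250): -0.574102
R(3,0) (trapezoid, 8 panels, h=0.2625): -0.629664
R(1,1) = -0.330347 + (-0.330347 − 1.364113)/3 = -0.895167
R(2,1) = -0.574102 + (-0.574102 − (-0.330347))/3 = -0.655354
R(3,1) = -0.629664 + (-0.629664 − (-0.574102))/3 = -0.648185
R(2,2) = -0.655354 + (-0.655354 − (-0.895167))/15 = -0.639366
R(3,2) = -0.648185 + (-0.648185 − (-0.655354))/15 = -0.647707
R(3,3) = -0.647707 + (-0.647707 − (-0.639366))/63 = -0.647839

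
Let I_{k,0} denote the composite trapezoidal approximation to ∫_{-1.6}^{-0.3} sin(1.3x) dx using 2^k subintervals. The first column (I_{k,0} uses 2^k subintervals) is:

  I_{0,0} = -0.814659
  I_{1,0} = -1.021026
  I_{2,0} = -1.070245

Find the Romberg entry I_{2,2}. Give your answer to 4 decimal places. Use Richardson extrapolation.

-1.0864

I_{1,1} = -1.021026 + (-1.021026 − (-0.814659))/3 = -1.089815
I_{2,1} = -1.070245 + (-1.070245 − (-1.021026))/3 = -1.086651
I_{2,2} = (16·(-1.086651) − (-1.089815)) / 15 = -1.086440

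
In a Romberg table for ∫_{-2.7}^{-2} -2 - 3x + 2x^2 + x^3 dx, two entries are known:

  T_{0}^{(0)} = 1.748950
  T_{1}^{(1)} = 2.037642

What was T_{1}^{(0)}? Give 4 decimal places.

1.9655

From T_{1}^{(1)} = (4·T_{1}^{(0)} − T_{0}^{(0)})/3, solve for T_{1}^{(0)}:
4·T_{1}^{(0)} = 3·2.037642 + 1.748950 = 7.861876
T_{1}^{(0)} = 1.965469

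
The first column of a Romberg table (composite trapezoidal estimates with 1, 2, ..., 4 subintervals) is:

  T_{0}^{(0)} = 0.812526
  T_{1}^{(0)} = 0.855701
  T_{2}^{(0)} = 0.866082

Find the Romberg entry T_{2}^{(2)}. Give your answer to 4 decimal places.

T_{1}^{(1)} = (4·0.855701 − 0.812526) / 3 = 0.870093
T_{2}^{(1)} = 0.866082 + (0.866082 − 0.855701)/3 = 0.869542
T_{2}^{(2)} = (16·0.869542 − 0.870093) / 15 = 0.869505

0.8695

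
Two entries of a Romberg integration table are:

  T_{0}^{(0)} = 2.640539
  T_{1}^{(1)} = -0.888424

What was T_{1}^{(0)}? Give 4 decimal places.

From T_{1}^{(1)} = (4·T_{1}^{(0)} − T_{0}^{(0)})/3, solve for T_{1}^{(0)}:
4·T_{1}^{(0)} = 3·(-0.888424) + 2.640539 = -0.024733
T_{1}^{(0)} = -0.006183

-0.0062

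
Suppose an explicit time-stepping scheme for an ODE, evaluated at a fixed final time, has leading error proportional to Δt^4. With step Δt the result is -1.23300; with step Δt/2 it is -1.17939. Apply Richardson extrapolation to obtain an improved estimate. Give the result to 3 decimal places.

The leading error scales as Δt^4; refining by a factor of 2 reduces it by 2^4 = 16.
Extrapolated value = (16·A(Δt/2) − A(Δt)) / (16 − 1)
= (16·(-1.17939) − (-1.23300)) / 15
= -17.63724 / 15 = -1.17582

-1.176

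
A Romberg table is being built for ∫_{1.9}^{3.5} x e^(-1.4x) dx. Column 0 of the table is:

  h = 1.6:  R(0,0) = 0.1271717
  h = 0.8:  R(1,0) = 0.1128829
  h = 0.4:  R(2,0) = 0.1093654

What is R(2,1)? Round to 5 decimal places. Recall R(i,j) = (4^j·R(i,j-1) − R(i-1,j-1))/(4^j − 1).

0.10819

Richardson extrapolation on the trapezoidal column (denominator 4−1=3):
R(2,1) = 0.1093654 + (0.1093654 − 0.1128829)/3 = 0.1081929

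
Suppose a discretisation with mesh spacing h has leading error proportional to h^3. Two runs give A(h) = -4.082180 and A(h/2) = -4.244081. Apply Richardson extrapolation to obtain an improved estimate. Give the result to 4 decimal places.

-4.2672

The leading error scales as h^3; refining by a factor of 2 reduces it by 2^3 = 8.
Extrapolated value = (8·A(h/2) − A(h)) / (8 − 1)
= (8·(-4.244081) − (-4.082180)) / 7
= -29.870468 / 7 = -4.267210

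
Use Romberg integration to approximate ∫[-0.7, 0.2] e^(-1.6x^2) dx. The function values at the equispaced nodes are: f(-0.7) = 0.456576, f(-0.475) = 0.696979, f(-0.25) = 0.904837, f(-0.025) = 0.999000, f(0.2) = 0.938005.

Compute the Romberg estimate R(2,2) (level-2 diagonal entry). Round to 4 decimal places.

R(0,0) (trapezoid, 1 panel, h=0.9000): 0.627561
R(1,0) (trapezoid, 2 panels, h=0.4500): 0.720957
R(2,0) (trapezoid, 4 panels, h=0.2250): 0.742074
R(1,1) = 0.720957 + (0.720957 − 0.627561)/3 = 0.752089
R(2,1) = 0.742074 + (0.742074 − 0.720957)/3 = 0.749113
R(2,2) = 0.749113 + (0.749113 − 0.752089)/15 = 0.748915

0.7489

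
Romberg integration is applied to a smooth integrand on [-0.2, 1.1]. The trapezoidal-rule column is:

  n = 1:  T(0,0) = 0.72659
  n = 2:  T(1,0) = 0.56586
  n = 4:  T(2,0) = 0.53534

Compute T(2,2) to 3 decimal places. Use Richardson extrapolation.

Richardson extrapolation on the trapezoidal column (denominator 4−1=3):
T(1,1) = (4·0.56586 − 0.72659) / 3 = 0.51228
T(2,1) = 0.53534 + (0.53534 − 0.56586)/3 = 0.52517
T(2,2) = (16·0.52517 − 0.51228) / 15 = 0.52603

0.526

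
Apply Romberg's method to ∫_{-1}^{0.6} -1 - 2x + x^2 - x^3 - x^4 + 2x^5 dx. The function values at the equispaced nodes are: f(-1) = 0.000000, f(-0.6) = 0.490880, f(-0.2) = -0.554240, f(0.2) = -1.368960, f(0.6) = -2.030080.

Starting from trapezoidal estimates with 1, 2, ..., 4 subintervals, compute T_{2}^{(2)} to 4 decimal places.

T_{0}^{(0)} (trapezoid, 1 panel, h=1.6000): -1.624064
T_{1}^{(0)} (trapezoid, 2 panels, h=0.8000): -1.255424
T_{2}^{(0)} (trapezoid, 4 panels, h=0.4000): -0.978944
T_{1}^{(1)} = -1.255424 + (-1.255424 − (-1.624064))/3 = -1.132544
T_{2}^{(1)} = -0.978944 + (-0.978944 − (-1.255424))/3 = -0.886784
T_{2}^{(2)} = -0.886784 + (-0.886784 − (-1.132544))/15 = -0.870400

-0.8704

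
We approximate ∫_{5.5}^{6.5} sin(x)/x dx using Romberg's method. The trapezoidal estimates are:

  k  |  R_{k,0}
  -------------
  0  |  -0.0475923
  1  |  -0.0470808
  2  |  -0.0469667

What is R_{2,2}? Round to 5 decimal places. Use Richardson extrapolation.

-0.04693

Richardson extrapolation on the trapezoidal column (denominator 4−1=3):
R_{1,1} = -0.0470808 + (-0.0470808 − (-0.0475923))/3 = -0.0469103
R_{2,1} = (4·(-0.0469667) − (-0.0470808)) / 3 = -0.0469287
R_{2,2} = -0.0469287 + (-0.0469287 − (-0.0469103))/15 = -0.0469299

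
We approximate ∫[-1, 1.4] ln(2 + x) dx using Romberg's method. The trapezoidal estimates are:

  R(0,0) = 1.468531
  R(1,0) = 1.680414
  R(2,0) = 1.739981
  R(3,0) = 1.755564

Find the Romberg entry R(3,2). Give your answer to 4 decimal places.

Richardson extrapolation on the trapezoidal column (denominator 4−1=3):
R(2,1) = 1.739981 + (1.739981 − 1.680414)/3 = 1.759837
R(3,1) = (4·1.755564 − 1.739981) / 3 = 1.760758
R(3,2) = (16·1.760758 − 1.759837) / 15 = 1.760819
(Column j=1 coincides with Simpson's rule on the same nodes.)

1.7608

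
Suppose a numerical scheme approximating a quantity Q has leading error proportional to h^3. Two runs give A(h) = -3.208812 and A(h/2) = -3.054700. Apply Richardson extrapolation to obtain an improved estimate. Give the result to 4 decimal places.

The leading error scales as h^3; refining by a factor of 2 reduces it by 2^3 = 8.
Extrapolated value = (8·A(h/2) − A(h)) / (8 − 1)
= (8·(-3.054700) − (-3.208812)) / 7
= -21.228788 / 7 = -3.032684

-3.0327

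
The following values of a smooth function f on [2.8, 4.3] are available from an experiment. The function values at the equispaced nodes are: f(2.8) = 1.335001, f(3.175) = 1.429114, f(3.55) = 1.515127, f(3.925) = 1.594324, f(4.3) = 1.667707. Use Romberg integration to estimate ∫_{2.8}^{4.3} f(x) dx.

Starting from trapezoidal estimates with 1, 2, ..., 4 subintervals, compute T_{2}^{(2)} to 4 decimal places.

T_{0}^{(0)} (trapezoid, 1 panel, h=1.5000): 2.252031
T_{1}^{(0)} (trapezoid, 2 panels, h=0.7500): 2.262361
T_{2}^{(0)} (trapezoid, 4 panels, h=0.3750): 2.264970
T_{1}^{(1)} = 2.262361 + (2.262361 − 2.252031)/3 = 2.265804
T_{2}^{(1)} = 2.264970 + (2.264970 − 2.262361)/3 = 2.265840
T_{2}^{(2)} = 2.265840 + (2.265840 − 2.265804)/15 = 2.265842

2.2658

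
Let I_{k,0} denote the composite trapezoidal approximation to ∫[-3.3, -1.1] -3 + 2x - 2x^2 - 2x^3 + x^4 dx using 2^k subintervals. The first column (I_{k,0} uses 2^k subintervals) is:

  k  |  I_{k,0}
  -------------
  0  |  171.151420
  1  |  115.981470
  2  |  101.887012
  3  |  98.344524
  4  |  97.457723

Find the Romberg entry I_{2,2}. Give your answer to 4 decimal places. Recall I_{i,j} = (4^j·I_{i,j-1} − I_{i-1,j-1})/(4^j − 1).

97.1620

Richardson extrapolation on the trapezoidal column (denominator 4−1=3):
I_{1,1} = (4·115.981470 − 171.151420) / 3 = 97.591487
I_{2,1} = 101.887012 + (101.887012 − 115.981470)/3 = 97.188859
I_{2,2} = (16·97.188859 − 97.591487) / 15 = 97.162017
(Column j=1 coincides with Simpson's rule on the same nodes.)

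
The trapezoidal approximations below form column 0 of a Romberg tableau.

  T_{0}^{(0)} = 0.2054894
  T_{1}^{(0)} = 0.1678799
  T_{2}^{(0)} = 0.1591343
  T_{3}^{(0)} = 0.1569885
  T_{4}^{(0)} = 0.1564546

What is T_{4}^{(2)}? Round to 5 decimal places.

0.15628

Richardson extrapolation on the trapezoidal column (denominator 4−1=3):
T_{3}^{(1)} = 0.1569885 + (0.1569885 − 0.1591343)/3 = 0.1562732
T_{4}^{(1)} = (4·0.1564546 − 0.1569885) / 3 = 0.1562766
T_{4}^{(2)} = (16·0.1562766 − 0.1562732) / 15 = 0.1562768
(Column j=1 coincides with Simpson's rule on the same nodes.)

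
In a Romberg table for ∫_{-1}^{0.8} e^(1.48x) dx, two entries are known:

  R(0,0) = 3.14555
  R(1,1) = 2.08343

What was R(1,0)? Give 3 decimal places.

From R(1,1) = (4·R(1,0) − R(0,0))/3, solve for R(1,0):
4·R(1,0) = 3·2.08343 + 3.14555 = 9.39584
R(1,0) = 2.34896

2.349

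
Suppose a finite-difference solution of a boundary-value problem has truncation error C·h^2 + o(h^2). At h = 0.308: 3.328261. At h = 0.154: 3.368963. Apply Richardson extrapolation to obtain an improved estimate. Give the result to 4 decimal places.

3.3825

Extrapolated value = (4·A(h/2) − A(h)) / (4 − 1)
= (4·3.368963 − 3.328261) / 3
= 10.147591 / 3 = 3.382530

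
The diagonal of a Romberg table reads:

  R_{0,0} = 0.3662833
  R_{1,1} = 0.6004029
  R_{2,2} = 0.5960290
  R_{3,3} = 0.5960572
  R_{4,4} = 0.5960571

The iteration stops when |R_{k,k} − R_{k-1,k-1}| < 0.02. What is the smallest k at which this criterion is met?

k = 2

|R_{1,1} − R_{0,0}| = 0.2341196 ≥ 0.02
|R_{2,2} − R_{1,1}| = 0.0043739 < 0.02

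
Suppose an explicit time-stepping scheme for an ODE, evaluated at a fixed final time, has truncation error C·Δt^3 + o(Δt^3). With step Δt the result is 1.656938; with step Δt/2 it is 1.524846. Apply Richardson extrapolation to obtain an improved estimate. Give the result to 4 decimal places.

The leading error scales as Δt^3; refining by a factor of 2 reduces it by 2^3 = 8.
Extrapolated value = (8·A(Δt/2) − A(Δt)) / (8 − 1)
= (8·1.524846 − 1.656938) / 7
= 10.541830 / 7 = 1.505976

1.5060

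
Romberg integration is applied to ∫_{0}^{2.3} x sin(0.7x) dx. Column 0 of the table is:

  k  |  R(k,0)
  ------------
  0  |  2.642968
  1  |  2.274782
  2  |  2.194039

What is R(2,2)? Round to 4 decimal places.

Richardson extrapolation on the trapezoidal column (denominator 4−1=3):
R(1,1) = 2.274782 + (2.274782 − 2.642968)/3 = 2.152053
R(2,1) = 2.194039 + (2.194039 − 2.274782)/3 = 2.167125
R(2,2) = (16·2.167125 − 2.152053) / 15 = 2.168130

2.1681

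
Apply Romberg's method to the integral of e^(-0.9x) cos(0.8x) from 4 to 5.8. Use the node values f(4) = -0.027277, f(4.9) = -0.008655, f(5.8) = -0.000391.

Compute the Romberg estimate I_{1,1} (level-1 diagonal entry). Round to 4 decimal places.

I_{0,0} (trapezoid, 1 panel, h=1.8000): -0.024901
I_{1,0} (trapezoid, 2 panels, h=0.9000): -0.020240
I_{1,1} = -0.020240 + (-0.020240 − (-0.024901))/3 = -0.018686

-0.0187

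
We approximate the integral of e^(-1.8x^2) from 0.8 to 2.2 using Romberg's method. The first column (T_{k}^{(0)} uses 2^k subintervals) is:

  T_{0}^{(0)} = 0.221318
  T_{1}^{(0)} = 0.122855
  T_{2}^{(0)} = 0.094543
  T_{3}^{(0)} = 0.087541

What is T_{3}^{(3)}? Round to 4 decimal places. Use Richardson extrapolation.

0.0852

T_{1}^{(1)} = (4·0.122855 − 0.221318) / 3 = 0.090034
T_{2}^{(1)} = (4·0.094543 − 0.122855) / 3 = 0.085106
T_{3}^{(1)} = 0.087541 + (0.087541 − 0.094543)/3 = 0.085207
T_{2}^{(2)} = 0.085106 + (0.085106 − 0.090034)/15 = 0.084777
T_{3}^{(2)} = 0.085207 + (0.085207 − 0.085106)/15 = 0.085214
T_{3}^{(3)} = (64·0.085214 − 0.084777) / 63 = 0.085221
(Column j=1 coincides with Simpson's rule on the same nodes.)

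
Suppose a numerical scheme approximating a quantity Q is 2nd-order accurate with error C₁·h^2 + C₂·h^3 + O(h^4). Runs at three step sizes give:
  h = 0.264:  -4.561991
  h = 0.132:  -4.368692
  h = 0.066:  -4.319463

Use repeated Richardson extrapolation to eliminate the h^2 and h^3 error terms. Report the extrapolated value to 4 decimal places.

-4.3029

First eliminate the h^2 term (factor 2^2 = 4):
  B₁ = (4·(-4.368692) − (-4.561991))/3 = -4.304259
  B₂ = (4·(-4.319463) − (-4.368692))/3 = -4.303053
Then eliminate the h^3 term (factor 2^3 = 8):
  (8·(-4.303053) − (-4.304259))/7 = -4.302881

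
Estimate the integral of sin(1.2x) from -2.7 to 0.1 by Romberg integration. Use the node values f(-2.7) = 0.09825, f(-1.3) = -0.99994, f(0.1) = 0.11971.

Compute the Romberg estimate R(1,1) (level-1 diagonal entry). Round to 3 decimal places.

-1.765

R(0,0) (trapezoid, 1 panel, h=2.8000): 0.30514
R(1,0) (trapezoid, 2 panels, h=1.4000): -1.24734
R(1,1) = -1.24734 + (-1.24734 − 0.30514)/3 = -1.76483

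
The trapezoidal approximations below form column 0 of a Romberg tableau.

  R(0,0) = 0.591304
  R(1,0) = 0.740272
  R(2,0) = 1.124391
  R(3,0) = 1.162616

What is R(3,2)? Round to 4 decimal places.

R(2,1) = 1.124391 + (1.124391 − 0.740272)/3 = 1.252431
R(3,1) = 1.162616 + (1.162616 − 1.124391)/3 = 1.175358
R(3,2) = 1.175358 + (1.175358 − 1.252431)/15 = 1.170220

1.1702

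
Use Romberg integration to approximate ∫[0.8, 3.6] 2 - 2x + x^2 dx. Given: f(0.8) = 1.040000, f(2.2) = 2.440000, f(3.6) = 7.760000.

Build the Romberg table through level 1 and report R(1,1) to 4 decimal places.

R(0,0) (trapezoid, 1 panel, h=2.8000): 12.320000
R(1,0) (trapezoid, 2 panels, h=1.4000): 9.576000
R(1,1) = 9.576000 + (9.576000 − 12.320000)/3 = 8.661333

8.6613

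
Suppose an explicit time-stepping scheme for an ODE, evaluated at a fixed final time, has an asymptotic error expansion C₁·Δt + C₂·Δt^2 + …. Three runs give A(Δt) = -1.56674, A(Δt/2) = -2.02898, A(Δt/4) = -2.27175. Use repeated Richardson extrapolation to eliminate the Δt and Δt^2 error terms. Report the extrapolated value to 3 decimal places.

First eliminate the Δt term (factor 2^1 = 2):
  B₁ = (2·(-2.02898) − (-1.56674))/1 = -2.49122
  B₂ = (2·(-2.27175) − (-2.02898))/1 = -2.51452
Then eliminate the Δt^2 term (factor 2^2 = 4):
  (4·(-2.51452) − (-2.49122))/3 = -2.52229

-2.522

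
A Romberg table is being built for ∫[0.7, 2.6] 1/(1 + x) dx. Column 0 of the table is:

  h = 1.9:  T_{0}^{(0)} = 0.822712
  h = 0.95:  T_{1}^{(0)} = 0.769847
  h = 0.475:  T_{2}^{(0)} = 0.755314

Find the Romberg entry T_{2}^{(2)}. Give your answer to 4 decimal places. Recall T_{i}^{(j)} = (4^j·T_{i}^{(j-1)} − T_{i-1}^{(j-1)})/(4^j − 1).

Richardson extrapolation on the trapezoidal column (denominator 4−1=3):
T_{1}^{(1)} = 0.769847 + (0.769847 − 0.822712)/3 = 0.752225
T_{2}^{(1)} = (4·0.755314 − 0.769847) / 3 = 0.750470
T_{2}^{(2)} = 0.750470 + (0.750470 − 0.752225)/15 = 0.750353

0.7504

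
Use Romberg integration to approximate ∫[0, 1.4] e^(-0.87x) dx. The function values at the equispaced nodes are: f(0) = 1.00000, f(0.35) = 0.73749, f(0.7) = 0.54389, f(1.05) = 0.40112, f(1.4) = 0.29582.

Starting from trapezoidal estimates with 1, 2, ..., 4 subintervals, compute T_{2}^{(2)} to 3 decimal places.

T_{0}^{(0)} (trapezoid, 1 panel, h=1.4000): 0.90707
T_{1}^{(0)} (trapezoid, 2 panels, h=0.7000): 0.83426
T_{2}^{(0)} (trapezoid, 4 panels, h=0.3500): 0.81564
T_{1}^{(1)} = 0.83426 + (0.83426 − 0.90707)/3 = 0.80999
T_{2}^{(1)} = 0.81564 + (0.81564 − 0.83426)/3 = 0.80943
T_{2}^{(2)} = 0.80943 + (0.80943 − 0.80999)/15 = 0.80939

0.809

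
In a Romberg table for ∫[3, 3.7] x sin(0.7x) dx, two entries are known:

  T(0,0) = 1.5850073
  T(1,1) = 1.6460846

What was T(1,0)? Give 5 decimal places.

From T(1,1) = (4·T(1,0) − T(0,0))/3, solve for T(1,0):
4·T(1,0) = 3·1.6460846 + 1.5850073 = 6.5232611
T(1,0) = 1.6308153

1.63082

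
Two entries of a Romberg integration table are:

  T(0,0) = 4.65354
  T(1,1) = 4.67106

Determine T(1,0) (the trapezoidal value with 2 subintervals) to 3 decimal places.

4.667

From T(1,1) = (4·T(1,0) − T(0,0))/3, solve for T(1,0):
4·T(1,0) = 3·4.67106 + 4.65354 = 18.66672
T(1,0) = 4.66668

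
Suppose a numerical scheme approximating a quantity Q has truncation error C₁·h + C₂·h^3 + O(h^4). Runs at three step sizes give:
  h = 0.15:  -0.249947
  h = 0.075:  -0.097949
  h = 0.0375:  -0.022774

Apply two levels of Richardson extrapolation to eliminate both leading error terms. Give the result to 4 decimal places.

First eliminate the h term (factor 2^1 = 2):
  B₁ = (2·(-0.097949) − (-0.249947))/1 = 0.054049
  B₂ = (2·(-0.022774) − (-0.097949))/1 = 0.052401
Then eliminate the h^3 term (factor 2^3 = 8):
  (8·0.052401 − 0.054049)/7 = 0.052166

0.0522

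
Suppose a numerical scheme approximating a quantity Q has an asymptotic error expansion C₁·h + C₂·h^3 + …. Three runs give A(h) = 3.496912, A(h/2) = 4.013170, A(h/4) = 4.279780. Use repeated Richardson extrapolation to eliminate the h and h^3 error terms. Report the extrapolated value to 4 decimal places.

4.5488

First eliminate the h term (factor 2^1 = 2):
  B₁ = (2·4.013170 − 3.496912)/1 = 4.529428
  B₂ = (2·4.279780 − 4.013170)/1 = 4.546390
Then eliminate the h^3 term (factor 2^3 = 8):
  (8·4.546390 − 4.529428)/7 = 4.548813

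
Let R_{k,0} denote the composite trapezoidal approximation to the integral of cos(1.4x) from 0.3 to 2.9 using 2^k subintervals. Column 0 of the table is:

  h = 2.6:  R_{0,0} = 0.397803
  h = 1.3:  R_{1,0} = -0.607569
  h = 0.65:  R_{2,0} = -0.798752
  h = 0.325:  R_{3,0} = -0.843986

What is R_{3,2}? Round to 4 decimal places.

-0.8588

Richardson extrapolation on the trapezoidal column (denominator 4−1=3):
R_{2,1} = (4·(-0.798752) − (-0.607569)) / 3 = -0.862480
R_{3,1} = (4·(-0.843986) − (-0.798752)) / 3 = -0.859064
R_{3,2} = -0.859064 + (-0.859064 − (-0.862480))/15 = -0.858836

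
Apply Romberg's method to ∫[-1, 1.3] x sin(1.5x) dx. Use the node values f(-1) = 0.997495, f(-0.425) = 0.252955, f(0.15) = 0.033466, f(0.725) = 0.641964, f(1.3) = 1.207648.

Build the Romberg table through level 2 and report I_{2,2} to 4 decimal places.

I_{0,0} (trapezoid, 1 panel, h=2.3000): 2.535914
I_{1,0} (trapezoid, 2 panels, h=1.1500): 1.306443
I_{2,0} (trapezoid, 4 panels, h=0.5750): 1.167800
I_{1,1} = 1.306443 + (1.306443 − 2.535914)/3 = 0.896619
I_{2,1} = 1.167800 + (1.167800 − 1.306443)/3 = 1.121586
I_{2,2} = 1.121586 + (1.121586 − 0.896619)/15 = 1.136584

1.1366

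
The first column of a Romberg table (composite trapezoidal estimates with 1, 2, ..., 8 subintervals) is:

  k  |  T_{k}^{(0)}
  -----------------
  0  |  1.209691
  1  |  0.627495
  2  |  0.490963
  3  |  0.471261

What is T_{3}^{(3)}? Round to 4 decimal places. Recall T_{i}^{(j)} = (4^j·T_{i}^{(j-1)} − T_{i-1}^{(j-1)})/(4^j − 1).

Richardson extrapolation on the trapezoidal column (denominator 4−1=3):
T_{1}^{(1)} = 0.627495 + (0.627495 − 1.209691)/3 = 0.433430
T_{2}^{(1)} = (4·0.490963 − 0.627495) / 3 = 0.445452
T_{3}^{(1)} = 0.471261 + (0.471261 − 0.490963)/3 = 0.464694
T_{2}^{(2)} = (16·0.445452 − 0.433430) / 15 = 0.446253
T_{3}^{(2)} = (16·0.464694 − 0.445452) / 15 = 0.465977
T_{3}^{(3)} = 0.465977 + (0.465977 − 0.446253)/63 = 0.466290

0.4663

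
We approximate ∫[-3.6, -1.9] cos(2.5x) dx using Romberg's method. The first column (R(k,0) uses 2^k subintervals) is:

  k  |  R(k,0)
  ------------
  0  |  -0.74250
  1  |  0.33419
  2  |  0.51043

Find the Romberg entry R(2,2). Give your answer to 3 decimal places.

0.561

Richardson extrapolation on the trapezoidal column (denominator 4−1=3):
R(1,1) = 0.33419 + (0.33419 − (-0.74250))/3 = 0.69309
R(2,1) = 0.51043 + (0.51043 − 0.33419)/3 = 0.56918
R(2,2) = 0.56918 + (0.56918 − 0.69309)/15 = 0.56092
(Column j=1 coincides with Simpson's rule on the same nodes.)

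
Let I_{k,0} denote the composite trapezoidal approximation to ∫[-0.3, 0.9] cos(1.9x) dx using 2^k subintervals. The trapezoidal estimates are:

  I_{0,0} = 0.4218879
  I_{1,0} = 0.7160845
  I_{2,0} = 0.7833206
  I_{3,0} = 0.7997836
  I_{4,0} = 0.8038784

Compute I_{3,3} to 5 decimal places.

I_{1,1} = (4·0.7160845 − 0.4218879) / 3 = 0.8141500
I_{2,1} = (4·0.7833206 − 0.7160845) / 3 = 0.8057326
I_{3,1} = 0.7997836 + (0.7997836 − 0.7833206)/3 = 0.8052713
I_{2,2} = 0.8057326 + (0.8057326 − 0.8141500)/15 = 0.8051714
I_{3,2} = 0.8052713 + (0.8052713 − 0.8057326)/15 = 0.8052405
I_{3,3} = 0.8052405 + (0.8052405 − 0.8051714)/63 = 0.8052416

0.80524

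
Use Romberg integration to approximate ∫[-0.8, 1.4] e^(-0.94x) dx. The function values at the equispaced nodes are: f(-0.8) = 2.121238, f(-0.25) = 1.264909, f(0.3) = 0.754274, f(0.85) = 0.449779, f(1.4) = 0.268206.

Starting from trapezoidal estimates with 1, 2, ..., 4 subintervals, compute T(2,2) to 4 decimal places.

1.9714

T(0,0) (trapezoid, 1 panel, h=2.2000): 2.628388
T(1,0) (trapezoid, 2 panels, h=1.1000): 2.143896
T(2,0) (trapezoid, 4 panels, h=0.5500): 2.015026
T(1,1) = 2.143896 + (2.143896 − 2.628388)/3 = 1.982399
T(2,1) = 2.015026 + (2.015026 − 2.143896)/3 = 1.972069
T(2,2) = 1.972069 + (1.972069 − 1.982399)/15 = 1.971380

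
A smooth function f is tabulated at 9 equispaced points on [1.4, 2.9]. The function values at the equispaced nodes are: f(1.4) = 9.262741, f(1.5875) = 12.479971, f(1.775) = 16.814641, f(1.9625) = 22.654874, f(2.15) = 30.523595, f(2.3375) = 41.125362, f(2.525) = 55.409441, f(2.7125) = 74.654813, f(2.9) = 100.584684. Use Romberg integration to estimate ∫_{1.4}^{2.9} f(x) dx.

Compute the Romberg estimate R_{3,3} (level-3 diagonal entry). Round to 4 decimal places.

R_{0,0} (trapezoid, 1 panel, h=1.5000): 82.385569
R_{1,0} (trapezoid, 2 panels, h=0.7500): 64.085481
R_{2,0} (trapezoid, 4 panels, h=0.3750): 59.126771
R_{3,0} (trapezoid, 8 panels, h=0.1875): 57.859952
R_{1,1} = 64.085481 + (64.085481 − 82.385569)/3 = 57.985452
R_{2,1} = 59.126771 + (59.126771 − 64.085481)/3 = 57.473868
R_{3,1} = 57.859952 + (57.859952 − 59.126771)/3 = 57.437679
R_{2,2} = 57.473868 + (57.473868 − 57.985452)/15 = 57.439762
R_{3,2} = 57.437679 + (57.437679 − 57.473868)/15 = 57.435266
R_{3,3} = 57.435266 + (57.435266 − 57.439762)/63 = 57.435195

57.4352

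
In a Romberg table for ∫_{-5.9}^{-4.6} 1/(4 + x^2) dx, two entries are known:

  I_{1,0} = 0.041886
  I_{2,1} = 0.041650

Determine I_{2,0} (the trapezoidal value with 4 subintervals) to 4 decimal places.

From I_{2,1} = (4·I_{2,0} − I_{1,0})/3, solve for I_{2,0}:
4·I_{2,0} = 3·0.041650 + 0.041886 = 0.166836
I_{2,0} = 0.041709

0.0417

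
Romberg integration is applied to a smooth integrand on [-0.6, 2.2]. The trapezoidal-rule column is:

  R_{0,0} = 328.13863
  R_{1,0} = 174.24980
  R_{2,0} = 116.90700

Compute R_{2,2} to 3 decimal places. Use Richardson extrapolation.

96.115

Richardson extrapolation on the trapezoidal column (denominator 4−1=3):
R_{1,1} = (4·174.24980 − 328.13863) / 3 = 122.95352
R_{2,1} = 116.90700 + (116.90700 − 174.24980)/3 = 97.79273
R_{2,2} = 97.79273 + (97.79273 − 122.95352)/15 = 96.11534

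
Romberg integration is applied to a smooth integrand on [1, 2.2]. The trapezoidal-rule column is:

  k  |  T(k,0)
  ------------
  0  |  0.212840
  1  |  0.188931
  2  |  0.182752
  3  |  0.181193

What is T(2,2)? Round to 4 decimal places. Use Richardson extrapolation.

Richardson extrapolation on the trapezoidal column (denominator 4−1=3):
T(1,1) = 0.188931 + (0.188931 − 0.212840)/3 = 0.180961
T(2,1) = 0.182752 + (0.182752 − 0.188931)/3 = 0.180692
T(2,2) = 0.180692 + (0.180692 − 0.180961)/15 = 0.180674
(Column j=1 coincides with Simpson's rule on the same nodes.)

0.1807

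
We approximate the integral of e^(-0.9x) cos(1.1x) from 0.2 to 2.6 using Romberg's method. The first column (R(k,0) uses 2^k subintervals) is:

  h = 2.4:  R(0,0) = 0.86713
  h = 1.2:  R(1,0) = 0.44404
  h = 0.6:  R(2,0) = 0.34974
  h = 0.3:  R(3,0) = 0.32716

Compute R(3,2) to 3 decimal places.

0.320

R(2,1) = 0.34974 + (0.34974 − 0.44404)/3 = 0.31831
R(3,1) = 0.32716 + (0.32716 − 0.34974)/3 = 0.31963
R(3,2) = (16·0.31963 − 0.31831) / 15 = 0.31972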